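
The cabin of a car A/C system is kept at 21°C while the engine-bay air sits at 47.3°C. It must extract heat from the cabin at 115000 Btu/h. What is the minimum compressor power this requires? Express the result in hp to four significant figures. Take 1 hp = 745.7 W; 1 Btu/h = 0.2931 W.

In absolute terms T_C = 294.15 K and T_H = 320.45 K, so ΔT = 26.30 K.
COP_Carnot = T_C/ΔT = 294.15/26.30 = 11.18.
Ẇ_min = Q̇/COP_Carnot = 115000/11.18 = 10280 Btu/h = 4.041 hp.

4.041 hp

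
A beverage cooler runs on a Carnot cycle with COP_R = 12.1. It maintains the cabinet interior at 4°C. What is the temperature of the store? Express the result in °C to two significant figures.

27 °C

COP_R = T_C/(T_H − T_C) gives T_H − T_C = T_C/COP.
With T_C = 277.15 K, T_H = 277.15 × (1 + 1/12.1) = 300.05 K.
Converting, 300.05 K = 26.90°C.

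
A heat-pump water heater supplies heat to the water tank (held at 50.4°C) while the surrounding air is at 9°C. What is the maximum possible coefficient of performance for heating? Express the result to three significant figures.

7.82

In absolute terms T_C = 282.15 K and T_H = 323.55 K, so ΔT = 41.40 K.
For a reversible cycle, COP_Carnot = T_H/ΔT = 323.55/41.40 = 7.815.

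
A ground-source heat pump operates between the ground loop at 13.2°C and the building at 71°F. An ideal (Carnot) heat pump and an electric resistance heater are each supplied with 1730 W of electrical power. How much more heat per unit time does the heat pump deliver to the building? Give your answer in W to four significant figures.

58510 W

In absolute terms T_C = 286.35 K and T_H = 294.82 K, so ΔT = 8.467 K.
COP_Carnot = T_H/ΔT = 294.82/8.467 = 34.82.
The heat pump delivers Q̇_H = COP × Ẇ = 60240 W; the resistance heater delivers Ẇ = 1730 W.
Extra = (COP − 1)·Ẇ = 58510 W.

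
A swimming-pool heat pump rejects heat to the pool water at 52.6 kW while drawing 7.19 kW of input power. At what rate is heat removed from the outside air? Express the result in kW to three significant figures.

45.4 kW

For a cyclic device the first law requires Q̇_H = Q̇_C + Ẇ.
Q̇_C = Q̇_H − Ẇ = 45.41 kW.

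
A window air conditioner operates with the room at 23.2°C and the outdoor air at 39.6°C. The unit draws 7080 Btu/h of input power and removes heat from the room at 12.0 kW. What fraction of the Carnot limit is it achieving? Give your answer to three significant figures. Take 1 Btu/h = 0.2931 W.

Converting, Q̇_C = 12.00 kW = 40940 Btu/h, so COP_actual = Q̇_C/Ẇ = 40940/7080 = 5.783.
In absolute terms T_C = 296.35 K and T_H = 312.75 K, so ΔT = 16.40 K.
COP_Carnot = T_C/ΔT = 296.35/16.40 = 18.07.
η_II = COP_actual/COP_Carnot = 5.783/18.07 = 0.3200.

0.320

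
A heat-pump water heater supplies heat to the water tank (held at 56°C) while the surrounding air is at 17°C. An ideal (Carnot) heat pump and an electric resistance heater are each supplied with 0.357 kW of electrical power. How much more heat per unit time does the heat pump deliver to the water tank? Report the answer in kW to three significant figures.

2.66 kW

In absolute terms T_C = 290.15 K and T_H = 329.15 K, so ΔT = 39.00 K.
COP_Carnot = T_H/ΔT = 329.15/39.00 = 8.440.
The heat pump delivers Q̇_H = COP × Ẇ = 3.013 kW; the resistance heater delivers Ẇ = 0.3570 kW.
Extra = (COP − 1)·Ẇ = 2.656 kW.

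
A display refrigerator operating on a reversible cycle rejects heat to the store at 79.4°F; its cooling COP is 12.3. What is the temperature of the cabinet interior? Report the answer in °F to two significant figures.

39 °F

For a Carnot refrigerator COP_R = T_C/(T_H − T_C), so T_C = COP·T_H/(1 + COP).
With T_H = 299.48 K, T_C = 12.3 × 299.48/13.30 = 276.97 K.
Converting, 276.97 K = 38.87°F.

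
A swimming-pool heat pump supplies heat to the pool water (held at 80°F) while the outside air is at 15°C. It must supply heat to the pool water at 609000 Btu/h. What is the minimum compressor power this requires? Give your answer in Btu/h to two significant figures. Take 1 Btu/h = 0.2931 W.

24000 Btu/h

In absolute terms T_C = 288.15 K and T_H = 299.82 K, so ΔT = 11.67 K.
COP_Carnot = T_H/ΔT = 299.82/11.67 = 25.70.
Ẇ_min = Q̇/COP_Carnot = 609000/25.70 = 23700 Btu/h.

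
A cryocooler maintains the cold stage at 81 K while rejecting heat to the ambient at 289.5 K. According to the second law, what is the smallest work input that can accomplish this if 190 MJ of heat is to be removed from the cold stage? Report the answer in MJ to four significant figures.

489.1 MJ

The reservoir spacing is ΔT = 289.5 − 81 = 208.5 K.
The reversible limit is COP_R = T_C/ΔT = 0.3885, so W_min = Q_C/COP = Q_C·ΔT/T_C.
W_min = 190.0 × 208.5/81.00 = 489.1 MJ.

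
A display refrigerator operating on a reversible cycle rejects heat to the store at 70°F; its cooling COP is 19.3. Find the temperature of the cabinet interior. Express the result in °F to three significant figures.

43.9 °F

For a Carnot refrigerator COP_R = T_C/(T_H − T_C), so T_C = COP·T_H/(1 + COP).
With T_H = 294.26 K, T_C = 19.3 × 294.26/20.30 = 279.77 K.
Converting, 279.77 K = 43.91°F.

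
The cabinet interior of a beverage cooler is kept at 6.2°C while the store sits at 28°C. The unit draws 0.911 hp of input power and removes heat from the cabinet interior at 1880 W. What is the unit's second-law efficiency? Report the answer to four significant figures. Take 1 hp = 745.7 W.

0.2160

Converting, Q̇_C = 1880 W = 2.521 hp, so COP_actual = Q̇_C/Ẇ = 2.521/0.9110 = 2.767.
In absolute terms T_C = 279.35 K and T_H = 301.15 K, so ΔT = 21.80 K.
COP_Carnot = T_C/ΔT = 279.35/21.80 = 12.81.
η_II = COP_actual/COP_Carnot = 2.767/12.81 = 0.2160.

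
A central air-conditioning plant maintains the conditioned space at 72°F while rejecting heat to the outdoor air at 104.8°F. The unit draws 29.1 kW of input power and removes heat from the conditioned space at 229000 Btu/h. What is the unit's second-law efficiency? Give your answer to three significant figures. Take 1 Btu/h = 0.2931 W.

0.142

Converting, Q̇_C = 229000 Btu/h = 67.12 kW, so COP_actual = Q̇_C/Ẇ = 67.12/29.10 = 2.307.
In absolute terms T_C = 295.37 K and T_H = 313.59 K, so ΔT = 18.22 K.
COP_Carnot = T_C/ΔT = 295.37/18.22 = 16.21.
η_II = COP_actual/COP_Carnot = 2.307/16.21 = 0.1423.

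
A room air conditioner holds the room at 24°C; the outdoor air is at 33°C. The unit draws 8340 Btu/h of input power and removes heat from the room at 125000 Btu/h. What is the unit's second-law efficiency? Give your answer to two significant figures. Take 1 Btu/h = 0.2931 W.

COP_actual = Q̇_C/Ẇ = 125000/8340 = 14.99.
In absolute terms T_C = 297.15 K and T_H = 306.15 K, so ΔT = 9.000 K.
COP_Carnot = T_C/ΔT = 297.15/9.000 = 33.02.
η_II = COP_actual/COP_Carnot = 14.99/33.02 = 0.4540.

0.45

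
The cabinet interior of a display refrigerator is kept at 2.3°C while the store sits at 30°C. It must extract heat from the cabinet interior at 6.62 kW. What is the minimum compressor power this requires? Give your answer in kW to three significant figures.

In absolute terms T_C = 275.45 K and T_H = 303.15 K, so ΔT = 27.70 K.
COP_Carnot = T_C/ΔT = 275.45/27.70 = 9.944.
Ẇ_min = Q̇/COP_Carnot = 6.620/9.944 = 0.6657 kW.

0.666 kW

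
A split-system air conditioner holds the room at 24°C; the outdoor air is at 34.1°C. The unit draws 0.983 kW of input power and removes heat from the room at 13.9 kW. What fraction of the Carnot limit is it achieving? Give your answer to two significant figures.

0.48

COP_actual = Q̇_C/Ẇ = 13.90/0.9830 = 14.14.
In absolute terms T_C = 297.15 K and T_H = 307.25 K, so ΔT = 10.10 K.
COP_Carnot = T_C/ΔT = 297.15/10.10 = 29.42.
η_II = COP_actual/COP_Carnot = 14.14/29.42 = 0.4806.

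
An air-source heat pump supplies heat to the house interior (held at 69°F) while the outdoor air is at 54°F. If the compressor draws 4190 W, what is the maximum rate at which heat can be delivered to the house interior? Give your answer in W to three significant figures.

In absolute terms T_C = 285.37 K and T_H = 293.71 K, so ΔT = 8.333 K.
COP_Carnot = T_H/ΔT = 293.71/8.333 = 35.24.
Q̇_max = COP_Carnot × Ẇ = 35.24 × 4190 W = 147700 W.

148000 W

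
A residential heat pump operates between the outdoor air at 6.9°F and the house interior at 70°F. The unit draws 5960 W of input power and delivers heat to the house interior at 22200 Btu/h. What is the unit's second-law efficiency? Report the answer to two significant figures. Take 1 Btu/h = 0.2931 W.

0.13

Converting, Q̇_H = 22200 Btu/h = 6507 W, so COP_actual = Q̇_H/Ẇ = 6507/5960 = 1.092.
In absolute terms T_C = 259.21 K and T_H = 294.26 K, so ΔT = 35.06 K.
COP_Carnot = T_H/ΔT = 294.26/35.06 = 8.394.
η_II = COP_actual/COP_Carnot = 1.092/8.394 = 0.1301.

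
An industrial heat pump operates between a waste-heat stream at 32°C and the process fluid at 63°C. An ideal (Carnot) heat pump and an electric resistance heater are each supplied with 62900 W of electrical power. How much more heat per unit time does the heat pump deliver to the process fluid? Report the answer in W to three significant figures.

619000 W

In absolute terms T_C = 305.15 K and T_H = 336.15 K, so ΔT = 31.00 K.
COP_Carnot = T_H/ΔT = 336.15/31.00 = 10.84.
The heat pump delivers Q̇_H = COP × Ẇ = 682100 W; the resistance heater delivers Ẇ = 62900 W.
Extra = (COP − 1)·Ẇ = 619200 W.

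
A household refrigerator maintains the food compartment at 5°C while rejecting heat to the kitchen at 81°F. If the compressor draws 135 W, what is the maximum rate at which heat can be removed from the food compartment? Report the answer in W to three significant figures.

1690 W

In absolute terms T_C = 278.15 K and T_H = 300.37 K, so ΔT = 22.22 K.
COP_Carnot = T_C/ΔT = 278.15/22.22 = 12.52.
Q̇_max = COP_Carnot × Ẇ = 12.52 × 135.0 W = 1690 W.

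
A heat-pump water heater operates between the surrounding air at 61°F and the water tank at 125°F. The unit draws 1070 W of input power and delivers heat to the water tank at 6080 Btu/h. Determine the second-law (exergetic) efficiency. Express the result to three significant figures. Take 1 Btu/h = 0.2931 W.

0.182

Converting, Q̇_H = 6080 Btu/h = 1782 W, so COP_actual = Q̇_H/Ẇ = 1782/1070 = 1.665.
In absolute terms T_C = 289.26 K and T_H = 324.82 K, so ΔT = 35.56 K.
COP_Carnot = T_H/ΔT = 324.82/35.56 = 9.135.
η_II = COP_actual/COP_Carnot = 1.665/9.135 = 0.1823.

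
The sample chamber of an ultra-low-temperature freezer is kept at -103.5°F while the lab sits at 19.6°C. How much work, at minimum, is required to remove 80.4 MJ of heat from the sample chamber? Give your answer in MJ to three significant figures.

38.6 MJ

In absolute terms T_C = 197.87 K and T_H = 292.75 K, so ΔT = 94.88 K.
The reversible limit is COP_R = T_C/ΔT = 2.086, so W_min = Q_C/COP = Q_C·ΔT/T_C.
W_min = 80.40 × 94.88/197.87 = 38.55 MJ.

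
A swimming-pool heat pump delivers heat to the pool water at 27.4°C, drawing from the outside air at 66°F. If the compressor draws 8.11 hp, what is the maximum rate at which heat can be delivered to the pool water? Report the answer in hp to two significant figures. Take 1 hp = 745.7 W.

In absolute terms T_C = 292.04 K and T_H = 300.55 K, so ΔT = 8.511 K.
COP_Carnot = T_H/ΔT = 300.55/8.511 = 35.31.
Q̇_max = COP_Carnot × Ẇ = 35.31 × 8.110 hp = 286.4 hp.

290 hp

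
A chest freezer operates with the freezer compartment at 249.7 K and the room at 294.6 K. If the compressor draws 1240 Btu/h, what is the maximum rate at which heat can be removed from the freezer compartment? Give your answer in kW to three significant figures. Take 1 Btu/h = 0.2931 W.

2.02 kW

The reservoir spacing is ΔT = 294.6 − 249.7 = 44.90 K.
COP_Carnot = T_C/ΔT = 249.70/44.90 = 5.561.
Q̇_max = COP_Carnot × Ẇ = 5.561 × 1240 Btu/h = 6896 Btu/h = 2.021 kW.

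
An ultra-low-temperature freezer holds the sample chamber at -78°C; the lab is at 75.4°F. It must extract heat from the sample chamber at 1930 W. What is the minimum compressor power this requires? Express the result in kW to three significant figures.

In absolute terms T_C = 195.15 K and T_H = 297.26 K, so ΔT = 102.1 K.
COP_Carnot = T_C/ΔT = 195.15/102.1 = 1.911.
Ẇ_min = Q̇/COP_Carnot = 1930/1.911 = 1010 W = 1.010 kW.

1.01 kW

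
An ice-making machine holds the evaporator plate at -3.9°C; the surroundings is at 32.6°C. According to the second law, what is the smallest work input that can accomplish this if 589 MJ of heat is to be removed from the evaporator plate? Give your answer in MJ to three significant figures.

In absolute terms T_C = 269.25 K and T_H = 305.75 K, so ΔT = 36.50 K.
The reversible limit is COP_R = T_C/ΔT = 7.377, so W_min = Q_C/COP = Q_C·ΔT/T_C.
W_min = 589.0 × 36.50/269.25 = 79.85 MJ.

79.8 MJ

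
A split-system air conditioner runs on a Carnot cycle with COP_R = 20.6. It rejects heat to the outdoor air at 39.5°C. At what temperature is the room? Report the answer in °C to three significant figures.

For a Carnot refrigerator COP_R = T_C/(T_H − T_C), so T_C = COP·T_H/(1 + COP).
With T_H = 312.65 K, T_C = 20.6 × 312.65/21.60 = 298.18 K.
Converting, 298.18 K = 25.03°C.

25.0 °C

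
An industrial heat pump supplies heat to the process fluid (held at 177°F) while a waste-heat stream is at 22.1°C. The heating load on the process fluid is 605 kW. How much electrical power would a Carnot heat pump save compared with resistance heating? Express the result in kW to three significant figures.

505 kW

In absolute terms T_C = 295.25 K and T_H = 353.71 K, so ΔT = 58.46 K.
COP_Carnot = T_H/ΔT = 353.71/58.46 = 6.051.
Resistance heating needs Ẇ_res = Q̇_H = 605.0 kW; the reversible heat pump needs only Ẇ_hp = Q̇_H/COP = 99.99 kW.
Saving = 605.0 − 99.99 = 505.0 kW.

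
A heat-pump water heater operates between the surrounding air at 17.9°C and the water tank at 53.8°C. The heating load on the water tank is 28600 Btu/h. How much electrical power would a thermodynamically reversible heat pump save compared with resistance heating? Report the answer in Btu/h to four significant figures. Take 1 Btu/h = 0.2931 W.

25460 Btu/h

In absolute terms T_C = 291.05 K and T_H = 326.95 K, so ΔT = 35.90 K.
COP_Carnot = T_H/ΔT = 326.95/35.90 = 9.107.
Resistance heating needs Ẇ_res = Q̇_H = 28600 Btu/h; the reversible heat pump needs only Ẇ_hp = Q̇_H/COP = 3140 Btu/h.
Saving = 28600 − 3140 = 25460 Btu/h.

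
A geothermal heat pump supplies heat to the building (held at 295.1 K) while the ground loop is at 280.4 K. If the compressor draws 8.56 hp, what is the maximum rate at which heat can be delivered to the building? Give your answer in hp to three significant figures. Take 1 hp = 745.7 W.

172 hp

The reservoir spacing is ΔT = 295.1 − 280.4 = 14.70 K.
COP_Carnot = T_H/ΔT = 295.10/14.70 = 20.07.
Q̇_max = COP_Carnot × Ẇ = 20.07 × 8.560 hp = 171.8 hp.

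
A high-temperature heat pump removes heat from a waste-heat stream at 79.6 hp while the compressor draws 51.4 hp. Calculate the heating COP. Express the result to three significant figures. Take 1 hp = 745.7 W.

The first law gives Q̇_H = Q̇_C + Ẇ, so the three rates are Q̇_C = 79.60, Q̇_H = 131.0, Ẇ = 51.40 hp.
COP_HP = Q̇_H/Ẇ = 131.0/51.40 = 2.549.

2.55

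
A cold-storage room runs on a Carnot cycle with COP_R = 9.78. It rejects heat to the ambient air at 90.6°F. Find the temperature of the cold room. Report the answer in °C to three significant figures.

For a Carnot refrigerator COP_R = T_C/(T_H − T_C), so T_C = COP·T_H/(1 + COP).
With T_H = 305.71 K, T_C = 9.78 × 305.71/10.78 = 277.35 K.
Converting, 277.35 K = 4.20°C.

4.20 °C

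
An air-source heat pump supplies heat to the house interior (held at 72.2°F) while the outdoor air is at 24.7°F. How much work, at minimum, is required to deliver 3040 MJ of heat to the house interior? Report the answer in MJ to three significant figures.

In absolute terms T_C = 269.09 K and T_H = 295.48 K, so ΔT = 26.39 K.
The reversible limit is COP_HP = T_H/ΔT = 11.20, so W_min = Q_H/COP = Q_H·ΔT/T_H.
W_min = 3040 × 26.39/295.48 = 271.5 MJ.

271 MJ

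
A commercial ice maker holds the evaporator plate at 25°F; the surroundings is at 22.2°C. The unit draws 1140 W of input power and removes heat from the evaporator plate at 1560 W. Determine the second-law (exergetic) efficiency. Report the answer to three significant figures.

COP_actual = Q̇_C/Ẇ = 1560/1140 = 1.368.
In absolute terms T_C = 269.26 K and T_H = 295.35 K, so ΔT = 26.09 K.
COP_Carnot = T_C/ΔT = 269.26/26.09 = 10.32.
η_II = COP_actual/COP_Carnot = 1.368/10.32 = 0.1326.

0.133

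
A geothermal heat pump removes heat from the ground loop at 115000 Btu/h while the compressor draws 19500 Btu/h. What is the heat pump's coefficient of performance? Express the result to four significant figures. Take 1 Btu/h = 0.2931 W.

6.897

The first law gives Q̇_H = Q̇_C + Ẇ, so the three rates are Q̇_C = 115000, Q̇_H = 134500, Ẇ = 19500 Btu/h.
COP_HP = Q̇_H/Ẇ = 134500/19500 = 6.897.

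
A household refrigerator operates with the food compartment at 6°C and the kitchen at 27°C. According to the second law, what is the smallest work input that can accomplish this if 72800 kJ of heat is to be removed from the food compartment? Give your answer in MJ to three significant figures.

5.48 MJ

In absolute terms T_C = 279.15 K and T_H = 300.15 K, so ΔT = 21.00 K.
The reversible limit is COP_R = T_C/ΔT = 13.29, so W_min = Q_C/COP = Q_C·ΔT/T_C.
W_min = 72800 × 21.00/279.15 = 5477 kJ = 5.477 MJ.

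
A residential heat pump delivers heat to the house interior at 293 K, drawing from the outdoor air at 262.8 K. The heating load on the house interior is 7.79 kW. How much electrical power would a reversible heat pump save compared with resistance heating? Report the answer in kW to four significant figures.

The reservoir spacing is ΔT = 293 − 262.8 = 30.20 K.
COP_Carnot = T_H/ΔT = 293.00/30.20 = 9.702.
Resistance heating needs Ẇ_res = Q̇_H = 7.790 kW; the reversible heat pump needs only Ẇ_hp = Q̇_H/COP = 0.8029 kW.
Saving = 7.790 − 0.8029 = 6.987 kW.

6.987 kW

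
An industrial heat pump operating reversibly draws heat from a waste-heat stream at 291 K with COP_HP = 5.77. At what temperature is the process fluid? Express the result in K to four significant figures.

COP_HP = T_H/(T_H − T_C) rearranges to T_H = COP·T_C/(COP − 1).
With T_C = 291.00 K, T_H = 5.77 × 291.00/4.770 = 352.01 K.

352.0 K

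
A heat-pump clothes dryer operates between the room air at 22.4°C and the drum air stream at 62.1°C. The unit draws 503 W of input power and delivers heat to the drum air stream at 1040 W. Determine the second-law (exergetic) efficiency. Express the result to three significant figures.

COP_actual = Q̇_H/Ẇ = 1040/503.0 = 2.068.
In absolute terms T_C = 295.55 K and T_H = 335.25 K, so ΔT = 39.70 K.
COP_Carnot = T_H/ΔT = 335.25/39.70 = 8.445.
η_II = COP_actual/COP_Carnot = 2.068/8.445 = 0.2448.

0.245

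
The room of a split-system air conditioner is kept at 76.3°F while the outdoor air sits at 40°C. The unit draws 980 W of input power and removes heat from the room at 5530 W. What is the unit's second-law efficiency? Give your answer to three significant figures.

0.292

COP_actual = Q̇_C/Ẇ = 5530/980.0 = 5.643.
In absolute terms T_C = 297.76 K and T_H = 313.15 K, so ΔT = 15.39 K.
COP_Carnot = T_C/ΔT = 297.76/15.39 = 19.35.
η_II = COP_actual/COP_Carnot = 5.643/19.35 = 0.2916.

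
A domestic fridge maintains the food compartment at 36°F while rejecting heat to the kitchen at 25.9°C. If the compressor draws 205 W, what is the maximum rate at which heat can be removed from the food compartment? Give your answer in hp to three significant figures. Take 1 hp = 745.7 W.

3.20 hp

In absolute terms T_C = 275.37 K and T_H = 299.05 K, so ΔT = 23.68 K.
COP_Carnot = T_C/ΔT = 275.37/23.68 = 11.63.
Q̇_max = COP_Carnot × Ẇ = 11.63 × 205.0 W = 2384 W = 3.197 hp.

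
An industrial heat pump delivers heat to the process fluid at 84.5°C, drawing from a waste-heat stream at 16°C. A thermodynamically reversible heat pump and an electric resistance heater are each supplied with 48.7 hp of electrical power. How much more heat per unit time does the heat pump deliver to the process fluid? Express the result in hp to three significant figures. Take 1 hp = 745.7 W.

206 hp

In absolute terms T_C = 289.15 K and T_H = 357.65 K, so ΔT = 68.50 K.
COP_Carnot = T_H/ΔT = 357.65/68.50 = 5.221.
The heat pump delivers Q̇_H = COP × Ẇ = 254.3 hp; the resistance heater delivers Ẇ = 48.70 hp.
Extra = (COP − 1)·Ẇ = 205.6 hp.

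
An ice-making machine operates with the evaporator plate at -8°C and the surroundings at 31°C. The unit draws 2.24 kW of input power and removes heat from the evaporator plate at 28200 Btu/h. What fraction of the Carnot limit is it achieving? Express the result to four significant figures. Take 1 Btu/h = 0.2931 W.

0.5427

Converting, Q̇_C = 28200 Btu/h = 8.265 kW, so COP_actual = Q̇_C/Ẇ = 8.265/2.240 = 3.690.
In absolute terms T_C = 265.15 K and T_H = 304.15 K, so ΔT = 39.00 K.
COP_Carnot = T_C/ΔT = 265.15/39.00 = 6.799.
η_II = COP_actual/COP_Carnot = 3.690/6.799 = 0.5427.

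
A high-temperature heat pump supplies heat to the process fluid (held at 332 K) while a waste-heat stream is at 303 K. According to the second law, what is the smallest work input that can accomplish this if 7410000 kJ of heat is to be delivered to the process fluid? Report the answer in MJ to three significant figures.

The reservoir spacing is ΔT = 332 − 303 = 29.00 K.
The reversible limit is COP_HP = T_H/ΔT = 11.45, so W_min = Q_H/COP = Q_H·ΔT/T_H.
W_min = 7410000 × 29.00/332.00 = 647300 kJ = 647.3 MJ.

647 MJ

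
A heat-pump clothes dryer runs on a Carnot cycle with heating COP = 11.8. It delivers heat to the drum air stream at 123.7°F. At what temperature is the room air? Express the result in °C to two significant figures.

23 °C

COP_HP = T_H/(T_H − T_C) gives T_H − T_C = T_H/COP.
With T_H = 324.09 K, T_C = 324.09 × (1 − 1/11.8) = 296.63 K.
Converting, 296.63 K = 23.48°C.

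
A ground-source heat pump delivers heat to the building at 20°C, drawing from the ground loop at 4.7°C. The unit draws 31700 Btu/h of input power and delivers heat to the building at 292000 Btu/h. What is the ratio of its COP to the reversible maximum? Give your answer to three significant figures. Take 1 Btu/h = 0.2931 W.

COP_actual = Q̇_H/Ẇ = 292000/31700 = 9.211.
In absolute terms T_C = 277.85 K and T_H = 293.15 K, so ΔT = 15.30 K.
COP_Carnot = T_H/ΔT = 293.15/15.30 = 19.16.
η_II = COP_actual/COP_Carnot = 9.211/19.16 = 0.4808.

0.481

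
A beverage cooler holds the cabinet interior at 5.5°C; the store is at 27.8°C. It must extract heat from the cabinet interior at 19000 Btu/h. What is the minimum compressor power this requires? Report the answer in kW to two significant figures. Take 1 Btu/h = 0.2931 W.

In absolute terms T_C = 278.65 K and T_H = 300.95 K, so ΔT = 22.30 K.
COP_Carnot = T_C/ΔT = 278.65/22.30 = 12.50.
Ẇ_min = Q̇/COP_Carnot = 19000/12.50 = 1521 Btu/h = 0.4457 kW.

0.45 kW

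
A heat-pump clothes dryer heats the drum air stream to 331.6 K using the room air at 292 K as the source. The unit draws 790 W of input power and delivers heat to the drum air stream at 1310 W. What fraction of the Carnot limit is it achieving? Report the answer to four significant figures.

0.1980

COP_actual = Q̇_H/Ẇ = 1310/790.0 = 1.658.
The reservoir spacing is ΔT = 331.6 − 292 = 39.60 K.
COP_Carnot = T_H/ΔT = 331.60/39.60 = 8.374.
η_II = COP_actual/COP_Carnot = 1.658/8.374 = 0.1980.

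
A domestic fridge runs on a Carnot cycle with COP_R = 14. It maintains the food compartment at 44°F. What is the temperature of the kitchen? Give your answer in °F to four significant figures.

COP_R = T_C/(T_H − T_C) gives T_H − T_C = T_C/COP.
With T_C = 279.82 K, T_H = 279.82 × (1 + 1/14) = 299.80 K.
Converting, 299.80 K = 79.98°F.

79.98 °F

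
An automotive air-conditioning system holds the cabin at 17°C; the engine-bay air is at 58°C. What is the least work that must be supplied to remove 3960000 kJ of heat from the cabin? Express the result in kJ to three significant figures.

In absolute terms T_C = 290.15 K and T_H = 331.15 K, so ΔT = 41.00 K.
The reversible limit is COP_R = T_C/ΔT = 7.077, so W_min = Q_C/COP = Q_C·ΔT/T_C.
W_min = 3960000 × 41.00/290.15 = 559600 kJ.

560000 kJ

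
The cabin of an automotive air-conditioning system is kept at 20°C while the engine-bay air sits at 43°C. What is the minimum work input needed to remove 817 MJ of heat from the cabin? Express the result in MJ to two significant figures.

In absolute terms T_C = 293.15 K and T_H = 316.15 K, so ΔT = 23.00 K.
The reversible limit is COP_R = T_C/ΔT = 12.75, so W_min = Q_C/COP = Q_C·ΔT/T_C.
W_min = 817.0 × 23.00/293.15 = 64.10 MJ.

64 MJ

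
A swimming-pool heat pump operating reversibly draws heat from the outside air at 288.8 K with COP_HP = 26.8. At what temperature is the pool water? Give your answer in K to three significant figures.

COP_HP = T_H/(T_H − T_C) rearranges to T_H = COP·T_C/(COP − 1).
With T_C = 288.80 K, T_H = 26.8 × 288.80/25.80 = 299.99 K.

300 K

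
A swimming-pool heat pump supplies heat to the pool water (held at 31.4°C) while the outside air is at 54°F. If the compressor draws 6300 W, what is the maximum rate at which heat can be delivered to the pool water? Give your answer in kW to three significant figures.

100 kW

In absolute terms T_C = 285.37 K and T_H = 304.55 K, so ΔT = 19.18 K.
COP_Carnot = T_H/ΔT = 304.55/19.18 = 15.88.
Q̇_max = COP_Carnot × Ẇ = 15.88 × 6300 W = 100000 W = 100.0 kW.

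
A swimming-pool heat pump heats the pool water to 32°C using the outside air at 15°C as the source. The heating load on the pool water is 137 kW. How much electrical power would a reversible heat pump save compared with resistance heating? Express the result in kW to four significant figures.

In absolute terms T_C = 288.15 K and T_H = 305.15 K, so ΔT = 17.00 K.
COP_Carnot = T_H/ΔT = 305.15/17.00 = 17.95.
Resistance heating needs Ẇ_res = Q̇_H = 137.0 kW; the reversible heat pump needs only Ẇ_hp = Q̇_H/COP = 7.632 kW.
Saving = 137.0 − 7.632 = 129.4 kW.

129.4 kW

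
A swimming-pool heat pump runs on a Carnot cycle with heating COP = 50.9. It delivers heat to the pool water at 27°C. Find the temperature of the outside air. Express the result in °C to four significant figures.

21.10 °C

COP_HP = T_H/(T_H − T_C) gives T_H − T_C = T_H/COP.
With T_H = 300.15 K, T_C = 300.15 × (1 − 1/50.9) = 294.25 K.
Converting, 294.25 K = 21.10°C.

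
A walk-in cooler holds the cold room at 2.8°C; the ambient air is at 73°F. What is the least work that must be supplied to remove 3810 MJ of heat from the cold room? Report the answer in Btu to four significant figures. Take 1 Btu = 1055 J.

In absolute terms T_C = 275.95 K and T_H = 295.93 K, so ΔT = 19.98 K.
The reversible limit is COP_R = T_C/ΔT = 13.81, so W_min = Q_C/COP = Q_C·ΔT/T_C.
W_min = 3810 × 19.98/275.95 = 275.8 MJ = 261500 Btu.

261500 Btu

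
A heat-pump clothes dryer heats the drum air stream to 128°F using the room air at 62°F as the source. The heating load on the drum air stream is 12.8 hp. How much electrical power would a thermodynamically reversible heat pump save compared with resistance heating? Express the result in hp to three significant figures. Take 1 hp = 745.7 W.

11.4 hp

In absolute terms T_C = 289.82 K and T_H = 326.48 K, so ΔT = 36.67 K.
COP_Carnot = T_H/ΔT = 326.48/36.67 = 8.904.
Resistance heating needs Ẇ_res = Q̇_H = 12.80 hp; the reversible heat pump needs only Ẇ_hp = Q̇_H/COP = 1.438 hp.
Saving = 12.80 − 1.438 = 11.36 hp.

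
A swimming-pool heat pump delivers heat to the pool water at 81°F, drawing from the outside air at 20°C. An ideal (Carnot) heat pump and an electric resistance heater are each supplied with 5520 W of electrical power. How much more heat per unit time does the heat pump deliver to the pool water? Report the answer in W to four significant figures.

In absolute terms T_C = 293.15 K and T_H = 300.37 K, so ΔT = 7.222 K.
COP_Carnot = T_H/ΔT = 300.37/7.222 = 41.59.
The heat pump delivers Q̇_H = COP × Ẇ = 229600 W; the resistance heater delivers Ẇ = 5520 W.
Extra = (COP − 1)·Ẇ = 224100 W.

224100 W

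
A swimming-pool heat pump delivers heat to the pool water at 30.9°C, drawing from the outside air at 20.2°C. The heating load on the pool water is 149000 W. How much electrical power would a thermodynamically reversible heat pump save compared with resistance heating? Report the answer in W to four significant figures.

143800 W

In absolute terms T_C = 293.35 K and T_H = 304.05 K, so ΔT = 10.70 K.
COP_Carnot = T_H/ΔT = 304.05/10.70 = 28.42.
Resistance heating needs Ẇ_res = Q̇_H = 149000 W; the reversible heat pump needs only Ẇ_hp = Q̇_H/COP = 5244 W.
Saving = 149000 − 5244 = 143800 W.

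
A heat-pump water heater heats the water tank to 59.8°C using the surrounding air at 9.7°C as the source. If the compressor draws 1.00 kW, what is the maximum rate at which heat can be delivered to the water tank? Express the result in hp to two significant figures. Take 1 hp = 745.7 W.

In absolute terms T_C = 282.85 K and T_H = 332.95 K, so ΔT = 50.10 K.
COP_Carnot = T_H/ΔT = 332.95/50.10 = 6.646.
Q̇_max = COP_Carnot × Ẇ = 6.646 × 1.000 kW = 6.646 kW = 8.912 hp.

8.9 hp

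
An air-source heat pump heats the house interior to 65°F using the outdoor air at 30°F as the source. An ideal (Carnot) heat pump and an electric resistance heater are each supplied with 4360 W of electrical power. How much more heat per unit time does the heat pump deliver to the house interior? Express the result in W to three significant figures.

In absolute terms T_C = 272.04 K and T_H = 291.48 K, so ΔT = 19.44 K.
COP_Carnot = T_H/ΔT = 291.48/19.44 = 14.99.
The heat pump delivers Q̇_H = COP × Ẇ = 65360 W; the resistance heater delivers Ẇ = 4360 W.
Extra = (COP − 1)·Ẇ = 61000 W.

61000 W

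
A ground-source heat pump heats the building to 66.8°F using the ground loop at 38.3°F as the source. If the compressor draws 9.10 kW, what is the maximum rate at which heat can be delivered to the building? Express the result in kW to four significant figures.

In absolute terms T_C = 276.65 K and T_H = 292.48 K, so ΔT = 15.83 K.
COP_Carnot = T_H/ΔT = 292.48/15.83 = 18.47.
Q̇_max = COP_Carnot × Ẇ = 18.47 × 9.100 kW = 168.1 kW.

168.1 kW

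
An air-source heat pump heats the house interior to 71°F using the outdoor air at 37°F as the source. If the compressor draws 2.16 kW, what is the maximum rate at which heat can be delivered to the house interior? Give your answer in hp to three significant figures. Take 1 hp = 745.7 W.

45.2 hp

In absolute terms T_C = 275.93 K and T_H = 294.82 K, so ΔT = 18.89 K.
COP_Carnot = T_H/ΔT = 294.82/18.89 = 15.61.
Q̇_max = COP_Carnot × Ẇ = 15.61 × 2.160 kW = 33.71 kW = 45.21 hp.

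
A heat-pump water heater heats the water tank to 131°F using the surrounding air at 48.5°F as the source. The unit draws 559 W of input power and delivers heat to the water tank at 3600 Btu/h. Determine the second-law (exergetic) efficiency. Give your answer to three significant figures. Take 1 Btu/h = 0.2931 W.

0.264

Converting, Q̇_H = 3600 Btu/h = 1055 W, so COP_actual = Q̇_H/Ẇ = 1055/559.0 = 1.888.
In absolute terms T_C = 282.32 K and T_H = 328.15 K, so ΔT = 45.83 K.
COP_Carnot = T_H/ΔT = 328.15/45.83 = 7.160.
η_II = COP_actual/COP_Carnot = 1.888/7.160 = 0.2636.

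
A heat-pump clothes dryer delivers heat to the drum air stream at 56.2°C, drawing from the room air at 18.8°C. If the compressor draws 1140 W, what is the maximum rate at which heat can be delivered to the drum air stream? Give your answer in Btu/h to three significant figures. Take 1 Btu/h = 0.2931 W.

34300 Btu/h

In absolute terms T_C = 291.95 K and T_H = 329.35 K, so ΔT = 37.40 K.
COP_Carnot = T_H/ΔT = 329.35/37.40 = 8.806.
Q̇_max = COP_Carnot × Ẇ = 8.806 × 1140 W = 10040 W = 34250 Btu/h.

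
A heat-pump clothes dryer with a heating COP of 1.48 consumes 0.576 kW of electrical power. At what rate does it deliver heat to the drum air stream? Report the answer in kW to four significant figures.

0.8525 kW

Q̇_H = COP_HP × Ẇ = 1.48 × 0.5760 = 0.8525 kW.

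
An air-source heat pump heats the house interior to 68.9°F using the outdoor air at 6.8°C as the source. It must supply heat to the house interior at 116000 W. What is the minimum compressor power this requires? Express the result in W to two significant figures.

5400 W

In absolute terms T_C = 279.95 K and T_H = 293.65 K, so ΔT = 13.70 K.
COP_Carnot = T_H/ΔT = 293.65/13.70 = 21.43.
Ẇ_min = Q̇/COP_Carnot = 116000/21.43 = 5412 W.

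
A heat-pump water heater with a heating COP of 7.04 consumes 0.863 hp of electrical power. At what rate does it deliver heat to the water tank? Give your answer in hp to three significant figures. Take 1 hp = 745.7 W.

6.08 hp

Q̇_H = COP_HP × Ẇ = 7.04 × 0.8630 = 6.076 hp.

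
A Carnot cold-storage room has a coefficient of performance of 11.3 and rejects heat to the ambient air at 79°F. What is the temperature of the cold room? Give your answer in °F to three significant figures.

For a Carnot refrigerator COP_R = T_C/(T_H − T_C), so T_C = COP·T_H/(1 + COP).
With T_H = 299.26 K, T_C = 11.3 × 299.26/12.30 = 274.93 K.
Converting, 274.93 K = 35.21°F.

35.2 °F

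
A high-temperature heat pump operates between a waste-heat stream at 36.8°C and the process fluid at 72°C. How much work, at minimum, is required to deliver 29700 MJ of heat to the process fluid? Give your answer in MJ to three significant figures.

In absolute terms T_C = 309.95 K and T_H = 345.15 K, so ΔT = 35.20 K.
The reversible limit is COP_HP = T_H/ΔT = 9.805, so W_min = Q_H/COP = Q_H·ΔT/T_H.
W_min = 29700 × 35.20/345.15 = 3029 MJ.

3030 MJ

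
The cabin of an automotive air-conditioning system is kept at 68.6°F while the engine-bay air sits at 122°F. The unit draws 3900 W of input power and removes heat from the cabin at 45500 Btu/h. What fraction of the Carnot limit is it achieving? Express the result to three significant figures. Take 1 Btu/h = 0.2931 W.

0.346

Converting, Q̇_C = 45500 Btu/h = 13340 W, so COP_actual = Q̇_C/Ẇ = 13340/3900 = 3.420.
In absolute terms T_C = 293.48 K and T_H = 323.15 K, so ΔT = 29.67 K.
COP_Carnot = T_C/ΔT = 293.48/29.67 = 9.893.
η_II = COP_actual/COP_Carnot = 3.420/9.893 = 0.3457.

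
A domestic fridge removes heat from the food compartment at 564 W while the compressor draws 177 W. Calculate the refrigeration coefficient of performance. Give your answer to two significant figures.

The first law gives Q̇_H = Q̇_C + Ẇ, so the three rates are Q̇_C = 564.0, Q̇_H = 741.0, Ẇ = 177.0 W.
COP_R = Q̇_C/Ẇ = 564.0/177.0 = 3.186.

3.2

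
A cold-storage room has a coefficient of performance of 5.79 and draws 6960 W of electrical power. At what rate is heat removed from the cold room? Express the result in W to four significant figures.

40300 W

Q̇_C = COP × Ẇ = 5.79 × 6960 = 40300 W.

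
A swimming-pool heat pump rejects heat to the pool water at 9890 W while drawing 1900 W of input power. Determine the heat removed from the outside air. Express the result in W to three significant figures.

For a cyclic device the first law requires Q̇_H = Q̇_C + Ẇ.
Q̇_C = Q̇_H − Ẇ = 7990 W.

7990 W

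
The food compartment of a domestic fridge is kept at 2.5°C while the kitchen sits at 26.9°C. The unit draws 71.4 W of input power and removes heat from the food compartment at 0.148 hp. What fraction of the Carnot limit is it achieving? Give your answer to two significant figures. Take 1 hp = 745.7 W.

0.14

Converting, Q̇_C = 0.1480 hp = 110.4 W, so COP_actual = Q̇_C/Ẇ = 110.4/71.40 = 1.546.
In absolute terms T_C = 275.65 K and T_H = 300.05 K, so ΔT = 24.40 K.
COP_Carnot = T_C/ΔT = 275.65/24.40 = 11.30.
η_II = COP_actual/COP_Carnot = 1.546/11.30 = 0.1368.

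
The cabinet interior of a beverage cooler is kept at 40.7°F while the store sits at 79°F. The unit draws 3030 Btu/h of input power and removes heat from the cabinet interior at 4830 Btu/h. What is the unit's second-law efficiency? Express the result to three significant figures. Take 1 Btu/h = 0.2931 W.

0.122

COP_actual = Q̇_C/Ẇ = 4830/3030 = 1.594.
In absolute terms T_C = 277.98 K and T_H = 299.26 K, so ΔT = 21.28 K.
COP_Carnot = T_C/ΔT = 277.98/21.28 = 13.06.
η_II = COP_actual/COP_Carnot = 1.594/13.06 = 0.1220.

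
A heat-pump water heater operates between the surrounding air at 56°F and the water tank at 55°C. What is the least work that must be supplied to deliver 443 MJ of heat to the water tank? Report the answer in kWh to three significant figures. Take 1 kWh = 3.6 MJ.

In absolute terms T_C = 286.48 K and T_H = 328.15 K, so ΔT = 41.67 K.
The reversible limit is COP_HP = T_H/ΔT = 7.876, so W_min = Q_H/COP = Q_H·ΔT/T_H.
W_min = 443.0 × 41.67/328.15 = 56.25 MJ = 15.62 kWh.

15.6 kWh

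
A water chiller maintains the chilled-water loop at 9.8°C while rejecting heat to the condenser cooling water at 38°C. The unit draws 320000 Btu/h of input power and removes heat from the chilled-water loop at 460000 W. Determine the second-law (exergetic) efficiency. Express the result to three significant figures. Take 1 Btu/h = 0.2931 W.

Converting, Q̇_C = 460000 W = 1569000 Btu/h, so COP_actual = Q̇_C/Ẇ = 1569000/320000 = 4.904.
In absolute terms T_C = 282.95 K and T_H = 311.15 K, so ΔT = 28.20 K.
COP_Carnot = T_C/ΔT = 282.95/28.20 = 10.03.
η_II = COP_actual/COP_Carnot = 4.904/10.03 = 0.4888.

0.489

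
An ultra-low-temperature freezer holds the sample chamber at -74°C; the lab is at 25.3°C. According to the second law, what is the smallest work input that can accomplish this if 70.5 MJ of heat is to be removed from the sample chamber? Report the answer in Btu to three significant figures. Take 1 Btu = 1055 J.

In absolute terms T_C = 199.15 K and T_H = 298.45 K, so ΔT = 99.30 K.
The reversible limit is COP_R = T_C/ΔT = 2.006, so W_min = Q_C/COP = Q_C·ΔT/T_C.
W_min = 70.50 × 99.30/199.15 = 35.15 MJ = 33320 Btu.

33300 Btu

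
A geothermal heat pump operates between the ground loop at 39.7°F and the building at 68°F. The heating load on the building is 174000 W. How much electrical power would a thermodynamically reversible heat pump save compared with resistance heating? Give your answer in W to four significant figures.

In absolute terms T_C = 277.43 K and T_H = 293.15 K, so ΔT = 15.72 K.
COP_Carnot = T_H/ΔT = 293.15/15.72 = 18.65.
Resistance heating needs Ẇ_res = Q̇_H = 174000 W; the reversible heat pump needs only Ẇ_hp = Q̇_H/COP = 9332 W.
Saving = 174000 − 9332 = 164700 W.

164700 W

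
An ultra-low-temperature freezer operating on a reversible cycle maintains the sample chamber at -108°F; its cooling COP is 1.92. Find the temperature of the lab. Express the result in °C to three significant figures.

24.0 °C

COP_R = T_C/(T_H − T_C) gives T_H − T_C = T_C/COP.
With T_C = 195.37 K, T_H = 195.37 × (1 + 1/1.92) = 297.13 K.
Converting, 297.13 K = 23.98°C.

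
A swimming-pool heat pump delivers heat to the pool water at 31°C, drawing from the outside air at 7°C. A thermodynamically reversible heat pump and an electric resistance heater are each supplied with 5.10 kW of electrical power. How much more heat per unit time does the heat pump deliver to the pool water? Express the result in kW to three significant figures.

59.5 kW

In absolute terms T_C = 280.15 K and T_H = 304.15 K, so ΔT = 24.00 K.
COP_Carnot = T_H/ΔT = 304.15/24.00 = 12.67.
The heat pump delivers Q̇_H = COP × Ẇ = 64.63 kW; the resistance heater delivers Ẇ = 5.100 kW.
Extra = (COP − 1)·Ẇ = 59.53 kW.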